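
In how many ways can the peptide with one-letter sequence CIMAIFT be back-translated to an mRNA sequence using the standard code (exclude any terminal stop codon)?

576

Cys: 2 codons.
Ile: 3 codons.
Met: 1 codon.
Ala: 4 codons.
Ile: 3 codons.
Phe: 2 codons.
Thr: 4 codons.
2 × 3 × 1 × 4 × 3 × 2 × 4 = 576.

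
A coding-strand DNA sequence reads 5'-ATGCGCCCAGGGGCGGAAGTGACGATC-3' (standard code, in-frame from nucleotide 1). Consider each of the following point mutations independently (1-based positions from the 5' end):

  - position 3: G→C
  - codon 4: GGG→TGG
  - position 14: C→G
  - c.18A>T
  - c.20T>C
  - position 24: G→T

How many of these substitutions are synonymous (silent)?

Codon 1: ATG (Met) → ATC (Ile) — missense.
Codon 4: GGG (Gly) → TGG (Trp) — missense.
Codon 5: GCG (Ala) → GGG (Gly) — missense.
Codon 6: GAA (Glu) → GAT (Asp) — missense.
Codon 7: GTG (Val) → GCG (Ala) — missense.
Codon 8: ACG (Thr) → ACT (Thr) — synonymous.
Synonymous: 1 of 6.

1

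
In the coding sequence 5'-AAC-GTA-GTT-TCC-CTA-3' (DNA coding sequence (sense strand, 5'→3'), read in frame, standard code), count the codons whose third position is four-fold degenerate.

Codon 1 AAC (Asn): third position 2-fold.
Codon 2 GTA (Val): third position 4-fold.
Codon 3 GTT (Val): third position 4-fold.
Codon 4 TCC (Ser): third position 4-fold.
Codon 5 CTA (Leu): third position 4-fold.
Four-fold degenerate third positions: 4.

4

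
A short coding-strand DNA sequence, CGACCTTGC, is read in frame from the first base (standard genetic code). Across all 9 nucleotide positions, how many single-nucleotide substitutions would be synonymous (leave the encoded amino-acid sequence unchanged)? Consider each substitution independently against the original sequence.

8

Codon 1 (CGA, Arg): 4 synonymous substitutions.
Codon 2 (CCT, Pro): 3 synonymous substitutions.
Codon 3 (TGC, Cys): 1 synonymous substitution.
Total: 4 + 3 + 1 = 8.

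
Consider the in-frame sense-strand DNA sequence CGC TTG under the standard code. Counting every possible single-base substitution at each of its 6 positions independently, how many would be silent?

5

Codon 1 (CGC, Arg): 3 synonymous substitutions.
Codon 2 (TTG, Leu): 2 synonymous substitutions.
Total: 3 + 2 = 5.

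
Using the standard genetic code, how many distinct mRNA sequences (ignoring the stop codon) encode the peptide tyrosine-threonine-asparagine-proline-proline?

Tyr: 2 codons.
Thr: 4 codons.
Asn: 2 codons.
Pro: 4 codons.
Pro: 4 codons.
2 × 4 × 2 × 4 × 4 = 256.

256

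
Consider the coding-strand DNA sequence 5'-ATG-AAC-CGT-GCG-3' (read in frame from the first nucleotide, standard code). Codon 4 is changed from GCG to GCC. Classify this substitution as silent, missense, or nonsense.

silent

Position 12 falls in codon 4: GCG → Ala.
After the substitution the codon is GCC → Ala.
Both encode Ala, so the change is synonymous.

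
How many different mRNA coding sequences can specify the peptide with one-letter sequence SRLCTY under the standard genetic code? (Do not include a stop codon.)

3456

Ser: 6 codons.
Arg: 6 codons.
Leu: 6 codons.
Cys: 2 codons.
Thr: 4 codons.
Tyr: 2 codons.
6 × 6 × 6 × 2 × 4 × 2 = 3456.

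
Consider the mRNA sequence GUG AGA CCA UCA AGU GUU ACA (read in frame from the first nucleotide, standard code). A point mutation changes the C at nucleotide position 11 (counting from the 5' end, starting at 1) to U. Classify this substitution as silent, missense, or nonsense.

Position 11 falls in codon 4: UCA → Ser.
After the substitution the codon is UUA → Leu.
Ser ≠ Leu, so this is a missense mutation.

missense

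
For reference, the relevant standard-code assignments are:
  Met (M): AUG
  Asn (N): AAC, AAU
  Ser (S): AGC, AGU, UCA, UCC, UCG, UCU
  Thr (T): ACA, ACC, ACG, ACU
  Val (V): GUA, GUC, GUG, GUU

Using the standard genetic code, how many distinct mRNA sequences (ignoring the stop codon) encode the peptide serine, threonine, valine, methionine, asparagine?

192

Ser: 6 codons.
Thr: 4 codons.
Val: 4 codons.
Met: 1 codon.
Asn: 2 codons.
6 × 4 × 4 × 1 × 2 = 192.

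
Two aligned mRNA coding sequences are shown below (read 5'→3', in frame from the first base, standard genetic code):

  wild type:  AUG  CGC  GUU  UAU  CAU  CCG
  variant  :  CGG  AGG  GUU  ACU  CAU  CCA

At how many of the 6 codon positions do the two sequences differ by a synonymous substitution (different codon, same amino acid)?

2

Codon 1: AUG Met / CGG Arg — nonsynonymous.
Codon 2: CGC Arg / AGG Arg — synonymous.
Codon 3: GUU Val / GUU Val — identical.
Codon 4: UAU Tyr / ACU Thr — nonsynonymous.
Codon 5: CAU His / CAU His — identical.
Codon 6: CCG Pro / CCA Pro — synonymous.
Synonymous differences: 2.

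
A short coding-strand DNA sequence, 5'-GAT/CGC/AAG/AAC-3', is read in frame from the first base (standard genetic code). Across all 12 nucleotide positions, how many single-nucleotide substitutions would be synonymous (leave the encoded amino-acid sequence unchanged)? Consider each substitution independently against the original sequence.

Codon 1 (GAT, Asp): 1 synonymous substitution.
Codon 2 (CGC, Arg): 3 synonymous substitutions.
Codon 3 (AAG, Lys): 1 synonymous substitution.
Codon 4 (AAC, Asn): 1 synonymous substitution.
Total: 1 + 3 + 1 + 1 = 6.

6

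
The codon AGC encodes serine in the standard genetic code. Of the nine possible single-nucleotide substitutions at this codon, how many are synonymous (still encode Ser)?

Position 1: none → 0 synonymous.
Position 2: none → 0 synonymous.
Position 3: AGU → 1 synonymous.
Total: 0 + 0 + 1 = 1.

1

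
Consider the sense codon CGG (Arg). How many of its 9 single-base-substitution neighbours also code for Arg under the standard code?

Position 1: AGG → 1 synonymous.
Position 2: none → 0 synonymous.
Position 3: CGU, CGC, CGA → 3 synonymous.
Total: 1 + 0 + 3 = 4.

4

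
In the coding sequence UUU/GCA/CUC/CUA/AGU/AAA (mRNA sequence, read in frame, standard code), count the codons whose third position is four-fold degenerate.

Codon 1 UUU (Phe): third position 2-fold.
Codon 2 GCA (Ala): third position 4-fold.
Codon 3 CUC (Leu): third position 4-fold.
Codon 4 CUA (Leu): third position 4-fold.
Codon 5 AGU (Ser): third position 2-fold.
Codon 6 AAA (Lys): third position 2-fold.
Four-fold degenerate third positions: 3.

3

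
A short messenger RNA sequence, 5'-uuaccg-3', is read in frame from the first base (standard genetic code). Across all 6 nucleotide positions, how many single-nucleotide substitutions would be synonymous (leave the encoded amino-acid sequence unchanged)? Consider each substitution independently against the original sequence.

Codon 1 (UUA, Leu): 2 synonymous substitutions.
Codon 2 (CCG, Pro): 3 synonymous substitutions.
Total: 2 + 3 = 5.

5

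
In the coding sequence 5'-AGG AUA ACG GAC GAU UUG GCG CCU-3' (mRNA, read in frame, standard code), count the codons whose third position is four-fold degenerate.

Codon 1 AGG (Arg): third position 2-fold.
Codon 2 AUA (Ile): third position 3-fold.
Codon 3 ACG (Thr): third position 4-fold.
Codon 4 GAC (Asp): third position 2-fold.
Codon 5 GAU (Asp): third position 2-fold.
Codon 6 UUG (Leu): third position 2-fold.
Codon 7 GCG (Ala): third position 4-fold.
Codon 8 CCU (Pro): third position 4-fold.
Four-fold degenerate third positions: 3.

3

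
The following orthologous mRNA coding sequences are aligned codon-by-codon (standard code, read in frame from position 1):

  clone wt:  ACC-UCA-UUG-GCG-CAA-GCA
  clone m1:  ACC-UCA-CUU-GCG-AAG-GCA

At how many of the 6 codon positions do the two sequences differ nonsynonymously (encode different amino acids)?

1

Codon 1: ACC Thr / ACC Thr — identical.
Codon 2: UCA Ser / UCA Ser — identical.
Codon 3: UUG Leu / CUU Leu — synonymous.
Codon 4: GCG Ala / GCG Ala — identical.
Codon 5: CAA Gln / AAG Lys — nonsynonymous.
Codon 6: GCA Ala / GCA Ala — identical.
Nonsynonymous differences: 1.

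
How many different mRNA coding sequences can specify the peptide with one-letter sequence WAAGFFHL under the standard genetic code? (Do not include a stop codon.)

3072

Trp: 1 codon.
Ala: 4 codons.
Ala: 4 codons.
Gly: 4 codons.
Phe: 2 codons.
Phe: 2 codons.
His: 2 codons.
Leu: 6 codons.
1 × 4 × 4 × 4 × 2 × 2 × 2 × 6 = 3072.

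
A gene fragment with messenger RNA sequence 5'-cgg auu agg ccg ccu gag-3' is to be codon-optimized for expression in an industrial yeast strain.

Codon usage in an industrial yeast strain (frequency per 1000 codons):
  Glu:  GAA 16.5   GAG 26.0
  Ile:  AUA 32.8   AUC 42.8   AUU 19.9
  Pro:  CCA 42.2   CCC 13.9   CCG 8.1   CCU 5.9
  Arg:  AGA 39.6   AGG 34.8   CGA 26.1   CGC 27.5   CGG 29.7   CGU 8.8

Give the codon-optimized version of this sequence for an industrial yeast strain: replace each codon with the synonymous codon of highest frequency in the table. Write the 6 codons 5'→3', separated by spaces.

Codon 1 (Arg): best is AGA at 39.6.
Codon 2 (Ile): best is AUC at 42.8.
Codon 3 (Arg): best is AGA at 39.6.
Codon 4 (Pro): best is CCA at 42.2.
Codon 5 (Pro): best is CCA at 42.2.
Codon 6 (Glu): best is GAG at 26.0.

AGA AUC AGA CCA CCA GAG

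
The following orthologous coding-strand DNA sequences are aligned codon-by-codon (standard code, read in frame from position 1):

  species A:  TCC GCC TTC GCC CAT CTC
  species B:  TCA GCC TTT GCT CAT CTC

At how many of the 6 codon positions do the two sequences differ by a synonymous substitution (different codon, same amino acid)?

Codon 1: TCC Ser / TCA Ser — synonymous.
Codon 2: GCC Ala / GCC Ala — identical.
Codon 3: TTC Phe / TTT Phe — synonymous.
Codon 4: GCC Ala / GCT Ala — synonymous.
Codon 5: CAT His / CAT His — identical.
Codon 6: CTC Leu / CTC Leu — identical.
Synonymous differences: 3.

3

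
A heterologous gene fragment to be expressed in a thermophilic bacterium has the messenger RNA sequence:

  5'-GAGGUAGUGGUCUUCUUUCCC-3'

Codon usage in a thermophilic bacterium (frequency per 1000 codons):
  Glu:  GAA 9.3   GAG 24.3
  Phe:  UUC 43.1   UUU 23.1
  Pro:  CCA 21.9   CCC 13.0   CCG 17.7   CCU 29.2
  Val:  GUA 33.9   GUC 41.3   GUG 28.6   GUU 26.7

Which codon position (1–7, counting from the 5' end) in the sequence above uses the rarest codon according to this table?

Codon 1 GAG (Glu): 24.3 per 1000.
Codon 2 GUA (Val): 33.9 per 1000.
Codon 3 GUG (Val): 28.6 per 1000.
Codon 4 GUC (Val): 41.3 per 1000.
Codon 5 UUC (Phe): 43.1 per 1000.
Codon 6 UUU (Phe): 23.1 per 1000.
Codon 7 CCC (Pro): 13.0 per 1000.
Lowest frequency is 13.0 at codon 7.

7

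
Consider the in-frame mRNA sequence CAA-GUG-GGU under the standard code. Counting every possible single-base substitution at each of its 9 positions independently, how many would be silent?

7

Codon 1 (CAA, Gln): 1 synonymous substitution.
Codon 2 (GUG, Val): 3 synonymous substitutions.
Codon 3 (GGU, Gly): 3 synonymous substitutions.
Total: 1 + 3 + 3 = 7.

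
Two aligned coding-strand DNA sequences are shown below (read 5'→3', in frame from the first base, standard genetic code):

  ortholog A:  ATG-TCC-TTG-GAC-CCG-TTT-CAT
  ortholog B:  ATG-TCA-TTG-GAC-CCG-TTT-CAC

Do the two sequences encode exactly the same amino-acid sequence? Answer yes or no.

yes

Codon 1: ATG Met / ATG Met — identical.
Codon 2: TCC Ser / TCA Ser — synonymous.
Codon 3: TTG Leu / TTG Leu — identical.
Codon 4: GAC Asp / GAC Asp — identical.
Codon 5: CCG Pro / CCG Pro — identical.
Codon 6: TTT Phe / TTT Phe — identical.
Codon 7: CAT His / CAC His — synonymous.
Nonsynonymous differences: 0 → same protein.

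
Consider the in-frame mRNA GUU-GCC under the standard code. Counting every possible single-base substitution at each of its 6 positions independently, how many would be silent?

Codon 1 (GUU, Val): 3 synonymous substitutions.
Codon 2 (GCC, Ala): 3 synonymous substitutions.
Total: 3 + 3 = 6.

6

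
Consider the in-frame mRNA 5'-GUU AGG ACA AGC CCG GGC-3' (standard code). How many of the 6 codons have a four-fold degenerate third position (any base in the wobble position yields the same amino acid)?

4

Codon 1 GUU (Val): third position 4-fold.
Codon 2 AGG (Arg): third position 2-fold.
Codon 3 ACA (Thr): third position 4-fold.
Codon 4 AGC (Ser): third position 2-fold.
Codon 5 CCG (Pro): third position 4-fold.
Codon 6 GGC (Gly): third position 4-fold.
Four-fold degenerate third positions: 4.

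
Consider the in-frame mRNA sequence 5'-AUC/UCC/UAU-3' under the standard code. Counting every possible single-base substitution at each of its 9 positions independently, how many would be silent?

6

Codon 1 (AUC, Ile): 2 synonymous substitutions.
Codon 2 (UCC, Ser): 3 synonymous substitutions.
Codon 3 (UAU, Tyr): 1 synonymous substitution.
Total: 2 + 3 + 1 = 6.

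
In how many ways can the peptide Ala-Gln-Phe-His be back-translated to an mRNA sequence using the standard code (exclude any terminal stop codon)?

Ala: 4 codons.
Gln: 2 codons.
Phe: 2 codons.
His: 2 codons.
4 × 2 × 2 × 2 = 32.

32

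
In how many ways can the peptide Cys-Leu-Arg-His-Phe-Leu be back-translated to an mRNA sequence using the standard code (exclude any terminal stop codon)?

1728

Cys: 2 codons.
Leu: 6 codons.
Arg: 6 codons.
His: 2 codons.
Phe: 2 codons.
Leu: 6 codons.
2 × 6 × 6 × 2 × 2 × 6 = 1728.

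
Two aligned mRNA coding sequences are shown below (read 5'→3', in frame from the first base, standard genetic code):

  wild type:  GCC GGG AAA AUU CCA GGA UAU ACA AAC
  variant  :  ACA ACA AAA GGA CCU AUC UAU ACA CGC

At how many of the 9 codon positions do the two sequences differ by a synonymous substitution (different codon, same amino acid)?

1

Codon 1: GCC Ala / ACA Thr — nonsynonymous.
Codon 2: GGG Gly / ACA Thr — nonsynonymous.
Codon 3: AAA Lys / AAA Lys — identical.
Codon 4: AUU Ile / GGA Gly — nonsynonymous.
Codon 5: CCA Pro / CCU Pro — synonymous.
Codon 6: GGA Gly / AUC Ile — nonsynonymous.
Codon 7: UAU Tyr / UAU Tyr — identical.
Codon 8: ACA Thr / ACA Thr — identical.
Codon 9: AAC Asn / CGC Arg — nonsynonymous.
Synonymous differences: 1.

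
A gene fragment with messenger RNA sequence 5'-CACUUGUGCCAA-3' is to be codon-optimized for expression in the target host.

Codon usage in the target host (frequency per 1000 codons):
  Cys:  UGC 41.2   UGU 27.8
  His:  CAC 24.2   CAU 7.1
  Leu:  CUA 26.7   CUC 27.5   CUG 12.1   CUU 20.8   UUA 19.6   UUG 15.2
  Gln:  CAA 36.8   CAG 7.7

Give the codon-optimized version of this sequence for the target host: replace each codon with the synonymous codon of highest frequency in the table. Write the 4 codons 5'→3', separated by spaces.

CAC CUC UGC CAA

Codon 1 (His): best is CAC at 24.2.
Codon 2 (Leu): best is CUC at 27.5.
Codon 3 (Cys): best is UGC at 41.2.
Codon 4 (Gln): best is CAA at 36.8.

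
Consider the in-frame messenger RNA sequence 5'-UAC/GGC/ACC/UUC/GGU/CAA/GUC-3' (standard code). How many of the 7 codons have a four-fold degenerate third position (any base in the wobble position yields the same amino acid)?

4

Codon 1 UAC (Tyr): third position 2-fold.
Codon 2 GGC (Gly): third position 4-fold.
Codon 3 ACC (Thr): third position 4-fold.
Codon 4 UUC (Phe): third position 2-fold.
Codon 5 GGU (Gly): third position 4-fold.
Codon 6 CAA (Gln): third position 2-fold.
Codon 7 GUC (Val): third position 4-fold.
Four-fold degenerate third positions: 4.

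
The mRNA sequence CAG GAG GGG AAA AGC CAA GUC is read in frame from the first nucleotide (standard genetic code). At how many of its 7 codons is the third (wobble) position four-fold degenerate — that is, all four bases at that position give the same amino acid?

Codon 1 CAG (Gln): third position 2-fold.
Codon 2 GAG (Glu): third position 2-fold.
Codon 3 GGG (Gly): third position 4-fold.
Codon 4 AAA (Lys): third position 2-fold.
Codon 5 AGC (Ser): third position 2-fold.
Codon 6 CAA (Gln): third position 2-fold.
Codon 7 GUC (Val): third position 4-fold.
Four-fold degenerate third positions: 2.

2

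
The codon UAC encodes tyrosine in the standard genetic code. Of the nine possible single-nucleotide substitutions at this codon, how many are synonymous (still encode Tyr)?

1

Position 1: none → 0 synonymous.
Position 2: none → 0 synonymous.
Position 3: UAU → 1 synonymous.
Total: 0 + 0 + 1 = 1.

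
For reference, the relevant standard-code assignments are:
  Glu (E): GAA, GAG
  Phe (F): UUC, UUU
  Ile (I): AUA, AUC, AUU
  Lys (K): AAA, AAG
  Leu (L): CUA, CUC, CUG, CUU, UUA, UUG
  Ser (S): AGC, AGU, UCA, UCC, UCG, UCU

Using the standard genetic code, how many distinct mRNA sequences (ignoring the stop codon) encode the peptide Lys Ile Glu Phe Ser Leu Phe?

Lys: 2 codons.
Ile: 3 codons.
Glu: 2 codons.
Phe: 2 codons.
Ser: 6 codons.
Leu: 6 codons.
Phe: 2 codons.
2 × 3 × 2 × 2 × 6 × 6 × 2 = 1728.

1728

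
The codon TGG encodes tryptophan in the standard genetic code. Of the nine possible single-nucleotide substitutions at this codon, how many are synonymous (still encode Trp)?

0

Position 1: none → 0 synonymous.
Position 2: none → 0 synonymous.
Position 3: none → 0 synonymous.
Total: 0 + 0 + 0 = 0.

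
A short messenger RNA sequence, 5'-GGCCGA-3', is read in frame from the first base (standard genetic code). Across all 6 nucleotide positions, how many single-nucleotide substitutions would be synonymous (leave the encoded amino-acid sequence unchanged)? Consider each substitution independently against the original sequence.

Codon 1 (GGC, Gly): 3 synonymous substitutions.
Codon 2 (CGA, Arg): 4 synonymous substitutions.
Total: 3 + 4 = 7.

7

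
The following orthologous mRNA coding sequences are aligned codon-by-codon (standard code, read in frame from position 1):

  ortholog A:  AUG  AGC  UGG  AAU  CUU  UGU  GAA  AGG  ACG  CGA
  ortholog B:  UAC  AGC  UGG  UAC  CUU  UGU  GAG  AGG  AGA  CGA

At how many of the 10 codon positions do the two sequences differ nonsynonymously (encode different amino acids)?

3

Codon 1: AUG Met / UAC Tyr — nonsynonymous.
Codon 2: AGC Ser / AGC Ser — identical.
Codon 3: UGG Trp / UGG Trp — identical.
Codon 4: AAU Asn / UAC Tyr — nonsynonymous.
Codon 5: CUU Leu / CUU Leu — identical.
Codon 6: UGU Cys / UGU Cys — identical.
Codon 7: GAA Glu / GAG Glu — synonymous.
Codon 8: AGG Arg / AGG Arg — identical.
Codon 9: ACG Thr / AGA Arg — nonsynonymous.
Codon 10: CGA Arg / CGA Arg — identical.
Nonsynonymous differences: 3.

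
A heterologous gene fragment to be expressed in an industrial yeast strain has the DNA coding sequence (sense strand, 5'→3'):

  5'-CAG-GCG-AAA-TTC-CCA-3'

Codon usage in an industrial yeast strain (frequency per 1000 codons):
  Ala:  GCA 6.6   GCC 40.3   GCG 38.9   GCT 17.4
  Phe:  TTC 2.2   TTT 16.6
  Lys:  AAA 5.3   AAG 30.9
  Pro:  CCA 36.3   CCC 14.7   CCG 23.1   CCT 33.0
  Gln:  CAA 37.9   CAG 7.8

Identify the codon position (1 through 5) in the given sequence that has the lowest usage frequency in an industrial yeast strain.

Codon 1 CAG (Gln): 7.8 per 1000.
Codon 2 GCG (Ala): 38.9 per 1000.
Codon 3 AAA (Lys): 5.3 per 1000.
Codon 4 TTC (Phe): 2.2 per 1000.
Codon 5 CCA (Pro): 36.3 per 1000.
Lowest frequency is 2.2 at codon 4.

4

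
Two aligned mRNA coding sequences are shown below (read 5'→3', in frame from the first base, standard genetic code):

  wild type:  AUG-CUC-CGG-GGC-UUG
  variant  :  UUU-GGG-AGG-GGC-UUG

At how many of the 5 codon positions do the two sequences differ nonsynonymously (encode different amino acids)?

Codon 1: AUG Met / UUU Phe — nonsynonymous.
Codon 2: CUC Leu / GGG Gly — nonsynonymous.
Codon 3: CGG Arg / AGG Arg — synonymous.
Codon 4: GGC Gly / GGC Gly — identical.
Codon 5: UUG Leu / UUG Leu — identical.
Nonsynonymous differences: 2.

2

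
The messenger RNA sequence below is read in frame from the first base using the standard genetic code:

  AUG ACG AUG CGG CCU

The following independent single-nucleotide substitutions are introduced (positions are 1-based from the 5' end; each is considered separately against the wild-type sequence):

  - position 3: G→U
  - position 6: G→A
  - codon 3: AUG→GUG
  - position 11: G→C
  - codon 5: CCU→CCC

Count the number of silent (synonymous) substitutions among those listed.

2

Codon 1: AUG (Met) → AUU (Ile) — missense.
Codon 2: ACG (Thr) → ACA (Thr) — synonymous.
Codon 3: AUG (Met) → GUG (Val) — missense.
Codon 4: CGG (Arg) → CCG (Pro) — missense.
Codon 5: CCU (Pro) → CCC (Pro) — synonymous.
Synonymous: 2 of 5.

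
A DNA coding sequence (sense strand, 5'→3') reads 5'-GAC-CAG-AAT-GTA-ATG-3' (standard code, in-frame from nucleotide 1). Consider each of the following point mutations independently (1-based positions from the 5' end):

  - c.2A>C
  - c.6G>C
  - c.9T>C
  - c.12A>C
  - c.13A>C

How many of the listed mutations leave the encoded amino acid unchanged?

2

Codon 1: GAC (Asp) → GCC (Ala) — missense.
Codon 2: CAG (Gln) → CAC (His) — missense.
Codon 3: AAT (Asn) → AAC (Asn) — synonymous.
Codon 4: GTA (Val) → GTC (Val) — synonymous.
Codon 5: ATG (Met) → CTG (Leu) — missense.
Synonymous: 2 of 5.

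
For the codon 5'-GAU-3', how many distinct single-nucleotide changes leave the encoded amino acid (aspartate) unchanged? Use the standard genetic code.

1

Position 1: none → 0 synonymous.
Position 2: none → 0 synonymous.
Position 3: GAC → 1 synonymous.
Total: 0 + 0 + 1 = 1.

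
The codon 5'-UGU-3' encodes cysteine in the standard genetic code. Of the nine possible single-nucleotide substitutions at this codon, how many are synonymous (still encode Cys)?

Position 1: none → 0 synonymous.
Position 2: none → 0 synonymous.
Position 3: UGC → 1 synonymous.
Total: 0 + 0 + 1 = 1.

1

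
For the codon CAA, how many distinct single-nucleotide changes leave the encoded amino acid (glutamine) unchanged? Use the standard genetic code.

1

Position 1: none → 0 synonymous.
Position 2: none → 0 synonymous.
Position 3: CAG → 1 synonymous.
Total: 0 + 0 + 1 = 1.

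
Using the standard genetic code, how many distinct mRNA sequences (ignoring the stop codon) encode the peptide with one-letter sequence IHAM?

24

Ile: 3 codons.
His: 2 codons.
Ala: 4 codons.
Met: 1 codon.
3 × 2 × 4 × 1 = 24.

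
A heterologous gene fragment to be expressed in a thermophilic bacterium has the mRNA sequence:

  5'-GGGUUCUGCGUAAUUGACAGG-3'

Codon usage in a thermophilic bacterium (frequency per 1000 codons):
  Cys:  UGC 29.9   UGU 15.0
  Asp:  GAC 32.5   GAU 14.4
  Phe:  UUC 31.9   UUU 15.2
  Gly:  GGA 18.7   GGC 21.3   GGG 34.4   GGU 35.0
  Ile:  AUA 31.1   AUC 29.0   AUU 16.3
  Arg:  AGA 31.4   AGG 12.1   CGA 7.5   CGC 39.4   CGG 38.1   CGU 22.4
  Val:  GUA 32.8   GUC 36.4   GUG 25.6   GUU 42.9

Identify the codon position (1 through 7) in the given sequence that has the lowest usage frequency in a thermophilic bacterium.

7

Codon 1 GGG (Gly): 34.4 per 1000.
Codon 2 UUC (Phe): 31.9 per 1000.
Codon 3 UGC (Cys): 29.9 per 1000.
Codon 4 GUA (Val): 32.8 per 1000.
Codon 5 AUU (Ile): 16.3 per 1000.
Codon 6 GAC (Asp): 32.5 per 1000.
Codon 7 AGG (Arg): 12.1 per 1000.
Lowest frequency is 12.1 at codon 7.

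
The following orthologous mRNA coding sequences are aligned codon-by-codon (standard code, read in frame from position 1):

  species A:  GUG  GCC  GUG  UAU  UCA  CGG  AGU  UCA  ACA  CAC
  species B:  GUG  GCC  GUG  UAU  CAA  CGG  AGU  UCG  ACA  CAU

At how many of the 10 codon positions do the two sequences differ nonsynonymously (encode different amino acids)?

1

Codon 1: GUG Val / GUG Val — identical.
Codon 2: GCC Ala / GCC Ala — identical.
Codon 3: GUG Val / GUG Val — identical.
Codon 4: UAU Tyr / UAU Tyr — identical.
Codon 5: UCA Ser / CAA Gln — nonsynonymous.
Codon 6: CGG Arg / CGG Arg — identical.
Codon 7: AGU Ser / AGU Ser — identical.
Codon 8: UCA Ser / UCG Ser — synonymous.
Codon 9: ACA Thr / ACA Thr — identical.
Codon 10: CAC His / CAU His — synonymous.
Nonsynonymous differences: 1.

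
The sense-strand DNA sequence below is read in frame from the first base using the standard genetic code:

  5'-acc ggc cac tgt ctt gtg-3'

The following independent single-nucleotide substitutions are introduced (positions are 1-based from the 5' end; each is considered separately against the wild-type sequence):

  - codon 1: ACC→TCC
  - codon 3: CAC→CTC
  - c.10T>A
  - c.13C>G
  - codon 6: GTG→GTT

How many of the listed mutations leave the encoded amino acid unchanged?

Codon 1: ACC (Thr) → TCC (Ser) — missense.
Codon 3: CAC (His) → CTC (Leu) — missense.
Codon 4: TGT (Cys) → AGT (Ser) — missense.
Codon 5: CTT (Leu) → GTT (Val) — missense.
Codon 6: GTG (Val) → GTT (Val) — synonymous.
Synonymous: 1 of 5.

1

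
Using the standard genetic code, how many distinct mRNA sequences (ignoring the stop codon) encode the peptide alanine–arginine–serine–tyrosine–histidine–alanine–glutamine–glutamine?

9216

Ala: 4 codons.
Arg: 6 codons.
Ser: 6 codons.
Tyr: 2 codons.
His: 2 codons.
Ala: 4 codons.
Gln: 2 codons.
Gln: 2 codons.
4 × 6 × 6 × 2 × 2 × 4 × 2 × 2 = 9216.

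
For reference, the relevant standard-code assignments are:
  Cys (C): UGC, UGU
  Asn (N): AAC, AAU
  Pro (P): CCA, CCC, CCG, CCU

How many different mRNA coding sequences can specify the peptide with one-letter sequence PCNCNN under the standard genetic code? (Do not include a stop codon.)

Pro: 4 codons.
Cys: 2 codons.
Asn: 2 codons.
Cys: 2 codons.
Asn: 2 codons.
Asn: 2 codons.
4 × 2 × 2 × 2 × 2 × 2 = 128.

128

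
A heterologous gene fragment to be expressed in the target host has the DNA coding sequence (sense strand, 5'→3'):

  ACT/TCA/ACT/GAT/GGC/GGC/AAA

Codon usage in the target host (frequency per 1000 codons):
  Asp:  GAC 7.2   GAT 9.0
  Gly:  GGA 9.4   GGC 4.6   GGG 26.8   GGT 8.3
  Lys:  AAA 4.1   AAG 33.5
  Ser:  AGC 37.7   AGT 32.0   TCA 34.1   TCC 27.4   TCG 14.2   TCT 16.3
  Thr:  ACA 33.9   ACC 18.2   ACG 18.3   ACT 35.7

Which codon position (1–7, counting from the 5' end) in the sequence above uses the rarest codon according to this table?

7

Codon 1 ACT (Thr): 35.7 per 1000.
Codon 2 TCA (Ser): 34.1 per 1000.
Codon 3 ACT (Thr): 35.7 per 1000.
Codon 4 GAT (Asp): 9.0 per 1000.
Codon 5 GGC (Gly): 4.6 per 1000.
Codon 6 GGC (Gly): 4.6 per 1000.
Codon 7 AAA (Lys): 4.1 per 1000.
Lowest frequency is 4.1 at codon 7.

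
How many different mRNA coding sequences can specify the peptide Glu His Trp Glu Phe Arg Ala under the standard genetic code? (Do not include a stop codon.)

Glu: 2 codons.
His: 2 codons.
Trp: 1 codon.
Glu: 2 codons.
Phe: 2 codons.
Arg: 6 codons.
Ala: 4 codons.
2 × 2 × 1 × 2 × 2 × 6 × 4 = 384.

384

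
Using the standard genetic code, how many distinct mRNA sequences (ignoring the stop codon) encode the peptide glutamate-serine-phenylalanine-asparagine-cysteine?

96

Glu: 2 codons.
Ser: 6 codons.
Phe: 2 codons.
Asn: 2 codons.
Cys: 2 codons.
2 × 6 × 2 × 2 × 2 = 96.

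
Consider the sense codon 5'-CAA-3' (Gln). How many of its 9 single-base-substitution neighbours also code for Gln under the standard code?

1

Position 1: none → 0 synonymous.
Position 2: none → 0 synonymous.
Position 3: CAG → 1 synonymous.
Total: 0 + 0 + 1 = 1.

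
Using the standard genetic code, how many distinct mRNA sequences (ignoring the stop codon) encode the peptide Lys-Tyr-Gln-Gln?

16

Lys: 2 codons.
Tyr: 2 codons.
Gln: 2 codons.
Gln: 2 codons.
2 × 2 × 2 × 2 = 16.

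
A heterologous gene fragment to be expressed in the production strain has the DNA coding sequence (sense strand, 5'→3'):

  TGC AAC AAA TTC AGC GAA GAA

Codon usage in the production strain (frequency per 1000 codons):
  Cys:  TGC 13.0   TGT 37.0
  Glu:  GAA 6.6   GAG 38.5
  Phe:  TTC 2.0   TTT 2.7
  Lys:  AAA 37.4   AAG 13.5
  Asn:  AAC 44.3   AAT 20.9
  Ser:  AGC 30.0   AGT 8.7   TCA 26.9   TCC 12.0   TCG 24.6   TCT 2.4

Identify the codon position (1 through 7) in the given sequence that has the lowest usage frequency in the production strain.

Codon 1 TGC (Cys): 13.0 per 1000.
Codon 2 AAC (Asn): 44.3 per 1000.
Codon 3 AAA (Lys): 37.4 per 1000.
Codon 4 TTC (Phe): 2.0 per 1000.
Codon 5 AGC (Ser): 30.0 per 1000.
Codon 6 GAA (Glu): 6.6 per 1000.
Codon 7 GAA (Glu): 6.6 per 1000.
Lowest frequency is 2.0 at codon 4.

4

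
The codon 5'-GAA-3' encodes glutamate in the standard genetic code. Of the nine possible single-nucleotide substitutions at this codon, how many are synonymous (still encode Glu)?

1

Position 1: none → 0 synonymous.
Position 2: none → 0 synonymous.
Position 3: GAG → 1 synonymous.
Total: 0 + 0 + 1 = 1.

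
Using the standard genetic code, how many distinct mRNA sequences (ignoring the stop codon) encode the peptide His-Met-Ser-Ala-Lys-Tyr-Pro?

768

His: 2 codons.
Met: 1 codon.
Ser: 6 codons.
Ala: 4 codons.
Lys: 2 codons.
Tyr: 2 codons.
Pro: 4 codons.
2 × 1 × 6 × 4 × 2 × 2 × 4 = 768.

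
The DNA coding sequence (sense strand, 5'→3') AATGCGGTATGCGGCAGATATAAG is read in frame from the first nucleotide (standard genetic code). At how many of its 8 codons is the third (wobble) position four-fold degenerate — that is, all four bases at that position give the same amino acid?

3

Codon 1 AAT (Asn): third position 2-fold.
Codon 2 GCG (Ala): third position 4-fold.
Codon 3 GTA (Val): third position 4-fold.
Codon 4 TGC (Cys): third position 2-fold.
Codon 5 GGC (Gly): third position 4-fold.
Codon 6 AGA (Arg): third position 2-fold.
Codon 7 TAT (Tyr): third position 2-fold.
Codon 8 AAG (Lys): third position 2-fold.
Four-fold degenerate third positions: 3.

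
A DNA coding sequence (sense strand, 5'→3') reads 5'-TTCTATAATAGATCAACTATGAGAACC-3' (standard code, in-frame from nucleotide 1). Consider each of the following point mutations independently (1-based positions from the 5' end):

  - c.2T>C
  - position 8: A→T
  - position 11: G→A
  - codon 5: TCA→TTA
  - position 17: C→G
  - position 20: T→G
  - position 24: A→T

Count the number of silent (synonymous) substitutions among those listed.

0

Codon 1: TTC (Phe) → TCC (Ser) — missense.
Codon 3: AAT (Asn) → ATT (Ile) — missense.
Codon 4: AGA (Arg) → AAA (Lys) — missense.
Codon 5: TCA (Ser) → TTA (Leu) — missense.
Codon 6: ACT (Thr) → AGT (Ser) — missense.
Codon 7: ATG (Met) → AGG (Arg) — missense.
Codon 8: AGA (Arg) → AGT (Ser) — missense.
Synonymous: 0 of 7.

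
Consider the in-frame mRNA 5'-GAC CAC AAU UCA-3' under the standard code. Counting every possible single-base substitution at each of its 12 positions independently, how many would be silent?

6

Codon 1 (GAC, Asp): 1 synonymous substitution.
Codon 2 (CAC, His): 1 synonymous substitution.
Codon 3 (AAU, Asn): 1 synonymous substitution.
Codon 4 (UCA, Ser): 3 synonymous substitutions.
Total: 1 + 1 + 1 + 3 = 6.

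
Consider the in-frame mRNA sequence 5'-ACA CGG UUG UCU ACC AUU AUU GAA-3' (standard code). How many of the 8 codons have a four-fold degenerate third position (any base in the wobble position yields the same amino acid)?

4

Codon 1 ACA (Thr): third position 4-fold.
Codon 2 CGG (Arg): third position 4-fold.
Codon 3 UUG (Leu): third position 2-fold.
Codon 4 UCU (Ser): third position 4-fold.
Codon 5 ACC (Thr): third position 4-fold.
Codon 6 AUU (Ile): third position 3-fold.
Codon 7 AUU (Ile): third position 3-fold.
Codon 8 GAA (Glu): third position 2-fold.
Four-fold degenerate third positions: 4.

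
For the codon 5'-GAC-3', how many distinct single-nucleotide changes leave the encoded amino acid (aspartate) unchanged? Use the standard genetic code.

Position 1: none → 0 synonymous.
Position 2: none → 0 synonymous.
Position 3: GAU → 1 synonymous.
Total: 0 + 0 + 1 = 1.

1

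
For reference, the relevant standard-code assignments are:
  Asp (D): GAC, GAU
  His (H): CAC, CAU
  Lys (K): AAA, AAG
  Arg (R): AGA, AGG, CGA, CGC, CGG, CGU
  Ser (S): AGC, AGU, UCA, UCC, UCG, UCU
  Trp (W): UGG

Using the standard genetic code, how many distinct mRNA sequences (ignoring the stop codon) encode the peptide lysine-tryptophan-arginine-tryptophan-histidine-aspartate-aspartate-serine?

Lys: 2 codons.
Trp: 1 codon.
Arg: 6 codons.
Trp: 1 codon.
His: 2 codons.
Asp: 2 codons.
Asp: 2 codons.
Ser: 6 codons.
2 × 1 × 6 × 1 × 2 × 2 × 2 × 6 = 576.

576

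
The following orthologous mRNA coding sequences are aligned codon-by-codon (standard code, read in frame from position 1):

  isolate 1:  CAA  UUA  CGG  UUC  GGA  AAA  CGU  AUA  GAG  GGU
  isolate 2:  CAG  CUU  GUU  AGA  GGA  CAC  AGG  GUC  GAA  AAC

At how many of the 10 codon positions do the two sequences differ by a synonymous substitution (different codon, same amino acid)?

Codon 1: CAA Gln / CAG Gln — synonymous.
Codon 2: UUA Leu / CUU Leu — synonymous.
Codon 3: CGG Arg / GUU Val — nonsynonymous.
Codon 4: UUC Phe / AGA Arg — nonsynonymous.
Codon 5: GGA Gly / GGA Gly — identical.
Codon 6: AAA Lys / CAC His — nonsynonymous.
Codon 7: CGU Arg / AGG Arg — synonymous.
Codon 8: AUA Ile / GUC Val — nonsynonymous.
Codon 9: GAG Glu / GAA Glu — synonymous.
Codon 10: GGU Gly / AAC Asn — nonsynonymous.
Synonymous differences: 4.

4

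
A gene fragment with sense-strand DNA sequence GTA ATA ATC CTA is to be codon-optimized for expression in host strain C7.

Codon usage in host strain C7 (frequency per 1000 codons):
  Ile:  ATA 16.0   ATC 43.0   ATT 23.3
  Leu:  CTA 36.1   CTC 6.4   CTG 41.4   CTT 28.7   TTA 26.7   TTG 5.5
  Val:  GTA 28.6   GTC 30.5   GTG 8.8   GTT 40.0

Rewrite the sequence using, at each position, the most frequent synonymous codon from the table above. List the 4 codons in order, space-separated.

GTT ATC ATC CTG

Codon 1 (Val): best is GTT at 40.0.
Codon 2 (Ile): best is ATC at 43.0.
Codon 3 (Ile): best is ATC at 43.0.
Codon 4 (Leu): best is CTG at 41.4.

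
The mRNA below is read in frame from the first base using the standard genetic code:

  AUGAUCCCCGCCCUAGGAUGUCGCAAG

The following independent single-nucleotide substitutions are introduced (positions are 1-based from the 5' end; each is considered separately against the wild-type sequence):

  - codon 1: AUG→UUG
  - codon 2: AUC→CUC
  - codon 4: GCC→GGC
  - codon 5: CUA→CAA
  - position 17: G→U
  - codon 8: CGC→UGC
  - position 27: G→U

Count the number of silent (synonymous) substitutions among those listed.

0

Codon 1: AUG (Met) → UUG (Leu) — missense.
Codon 2: AUC (Ile) → CUC (Leu) — missense.
Codon 4: GCC (Ala) → GGC (Gly) — missense.
Codon 5: CUA (Leu) → CAA (Gln) — missense.
Codon 6: GGA (Gly) → GUA (Val) — missense.
Codon 8: CGC (Arg) → UGC (Cys) — missense.
Codon 9: AAG (Lys) → AAU (Asn) — missense.
Synonymous: 0 of 7.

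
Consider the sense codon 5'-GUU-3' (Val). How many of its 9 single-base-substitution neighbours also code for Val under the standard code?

3

Position 1: none → 0 synonymous.
Position 2: none → 0 synonymous.
Position 3: GUC, GUA, GUG → 3 synonymous.
Total: 0 + 0 + 3 = 3.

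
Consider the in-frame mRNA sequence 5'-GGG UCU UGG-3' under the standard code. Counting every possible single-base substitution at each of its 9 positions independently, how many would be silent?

6

Codon 1 (GGG, Gly): 3 synonymous substitutions.
Codon 2 (UCU, Ser): 3 synonymous substitutions.
Codon 3 (UGG, Trp): 0 synonymous substitutions.
Total: 3 + 3 + 0 = 6.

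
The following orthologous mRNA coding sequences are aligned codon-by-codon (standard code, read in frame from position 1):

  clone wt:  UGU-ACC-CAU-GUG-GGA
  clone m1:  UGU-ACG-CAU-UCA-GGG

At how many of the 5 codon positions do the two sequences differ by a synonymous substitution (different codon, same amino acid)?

Codon 1: UGU Cys / UGU Cys — identical.
Codon 2: ACC Thr / ACG Thr — synonymous.
Codon 3: CAU His / CAU His — identical.
Codon 4: GUG Val / UCA Ser — nonsynonymous.
Codon 5: GGA Gly / GGG Gly — synonymous.
Synonymous differences: 2.

2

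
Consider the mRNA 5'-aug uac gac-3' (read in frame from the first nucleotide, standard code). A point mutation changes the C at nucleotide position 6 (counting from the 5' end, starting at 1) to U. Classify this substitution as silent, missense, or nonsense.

silent

Position 6 falls in codon 2: UAC → Tyr.
After the substitution the codon is UAU → Tyr.
Both encode Tyr, so the change is synonymous.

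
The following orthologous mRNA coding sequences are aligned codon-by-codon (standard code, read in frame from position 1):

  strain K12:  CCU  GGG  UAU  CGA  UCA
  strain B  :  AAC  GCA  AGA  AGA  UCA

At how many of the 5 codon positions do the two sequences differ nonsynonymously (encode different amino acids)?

Codon 1: CCU Pro / AAC Asn — nonsynonymous.
Codon 2: GGG Gly / GCA Ala — nonsynonymous.
Codon 3: UAU Tyr / AGA Arg — nonsynonymous.
Codon 4: CGA Arg / AGA Arg — synonymous.
Codon 5: UCA Ser / UCA Ser — identical.
Nonsynonymous differences: 3.

3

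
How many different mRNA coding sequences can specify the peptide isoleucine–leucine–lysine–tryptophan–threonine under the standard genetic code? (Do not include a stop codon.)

144

Ile: 3 codons.
Leu: 6 codons.
Lys: 2 codons.
Trp: 1 codon.
Thr: 4 codons.
3 × 6 × 2 × 1 × 4 = 144.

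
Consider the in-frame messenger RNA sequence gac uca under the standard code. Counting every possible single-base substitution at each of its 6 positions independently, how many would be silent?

Codon 1 (GAC, Asp): 1 synonymous substitution.
Codon 2 (UCA, Ser): 3 synonymous substitutions.
Total: 1 + 3 = 4.

4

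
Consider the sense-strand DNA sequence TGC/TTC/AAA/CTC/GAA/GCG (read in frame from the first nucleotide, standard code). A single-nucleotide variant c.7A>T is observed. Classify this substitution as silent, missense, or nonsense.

nonsense

Position 7 falls in codon 3: AAA → Lys.
After the substitution the codon is TAA → Stop.
The new codon is a stop codon, so this is a nonsense mutation.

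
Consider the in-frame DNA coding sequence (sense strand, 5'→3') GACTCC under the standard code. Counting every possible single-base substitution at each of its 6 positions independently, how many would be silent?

4

Codon 1 (GAC, Asp): 1 synonymous substitution.
Codon 2 (TCC, Ser): 3 synonymous substitutions.
Total: 1 + 3 = 4.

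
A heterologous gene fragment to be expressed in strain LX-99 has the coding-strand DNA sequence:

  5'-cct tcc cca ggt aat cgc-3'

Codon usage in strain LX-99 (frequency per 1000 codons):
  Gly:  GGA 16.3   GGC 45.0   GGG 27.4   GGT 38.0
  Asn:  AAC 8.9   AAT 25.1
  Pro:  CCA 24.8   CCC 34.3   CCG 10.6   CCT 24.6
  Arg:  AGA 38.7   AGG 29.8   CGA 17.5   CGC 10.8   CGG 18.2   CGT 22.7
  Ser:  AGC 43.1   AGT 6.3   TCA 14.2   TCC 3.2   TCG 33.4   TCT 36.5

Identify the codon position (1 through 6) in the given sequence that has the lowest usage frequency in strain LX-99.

2

Codon 1 CCT (Pro): 24.6 per 1000.
Codon 2 TCC (Ser): 3.2 per 1000.
Codon 3 CCA (Pro): 24.8 per 1000.
Codon 4 GGT (Gly): 38.0 per 1000.
Codon 5 AAT (Asn): 25.1 per 1000.
Codon 6 CGC (Arg): 10.8 per 1000.
Lowest frequency is 3.2 at codon 2.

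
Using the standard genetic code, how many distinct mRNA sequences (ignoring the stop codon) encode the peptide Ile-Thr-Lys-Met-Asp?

48

Ile: 3 codons.
Thr: 4 codons.
Lys: 2 codons.
Met: 1 codon.
Asp: 2 codons.
3 × 4 × 2 × 1 × 2 = 48.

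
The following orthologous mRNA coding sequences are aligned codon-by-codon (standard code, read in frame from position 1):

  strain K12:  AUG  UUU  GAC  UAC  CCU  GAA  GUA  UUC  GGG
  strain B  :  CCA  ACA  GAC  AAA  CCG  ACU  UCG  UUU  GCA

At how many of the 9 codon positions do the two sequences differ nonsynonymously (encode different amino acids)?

Codon 1: AUG Met / CCA Pro — nonsynonymous.
Codon 2: UUU Phe / ACA Thr — nonsynonymous.
Codon 3: GAC Asp / GAC Asp — identical.
Codon 4: UAC Tyr / AAA Lys — nonsynonymous.
Codon 5: CCU Pro / CCG Pro — synonymous.
Codon 6: GAA Glu / ACU Thr — nonsynonymous.
Codon 7: GUA Val / UCG Ser — nonsynonymous.
Codon 8: UUC Phe / UUU Phe — synonymous.
Codon 9: GGG Gly / GCA Ala — nonsynonymous.
Nonsynonymous differences: 6.

6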